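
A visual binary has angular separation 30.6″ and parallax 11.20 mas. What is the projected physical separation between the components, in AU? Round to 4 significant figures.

2732 AU

d = 1/p = 1/0.01120″ = 89.286 pc.
At distance d (pc), an angle of θ arcsec spans θ·d AU: s = 30.6 × 89.286 = 2732.2 AU.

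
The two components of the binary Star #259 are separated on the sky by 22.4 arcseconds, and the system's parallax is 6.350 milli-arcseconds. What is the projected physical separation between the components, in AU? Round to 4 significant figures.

d = 1/p = 1/0.006350″ = 157.48 pc.
At distance d (pc), an angle of θ arcsec spans θ·d AU: s = 22.4 × 157.48 = 3527.6 AU.

3528 AU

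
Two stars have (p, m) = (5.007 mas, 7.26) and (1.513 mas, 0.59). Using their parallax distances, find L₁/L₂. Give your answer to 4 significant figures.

L₁/L₂ = 0.0001961

d₁ = 1/p₁ = 1/0.005007″ = 199.72 pc; d₂ = 1/p₂ = 1/0.001513″ = 660.94 pc.
M₁ = m₁ − 5 log₁₀ d₁ + 5 = 7.26 − 11.5021 + 5 = 0.7579.
M₂ = 0.59 − 14.1008 + 5 = -8.5108.
L₁/L₂ = 10^(0.4(M₂ − M₁)) = 10^(0.4 × (-9.2687)) = 10^(-3.70748) = 0.00019612.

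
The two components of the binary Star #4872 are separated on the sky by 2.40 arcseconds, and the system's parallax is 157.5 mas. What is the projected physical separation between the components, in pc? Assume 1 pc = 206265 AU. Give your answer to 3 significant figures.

7.39 × 10^-5 pc

d = 1/p = 1/0.1575″ = 6.3492 pc.
At distance d (pc), an angle of θ arcsec spans θ·d AU: s = 2.40 × 6.3492 = 15.238 AU.
= 15.238 / 206265 = 7.3876 × 10^-5 pc.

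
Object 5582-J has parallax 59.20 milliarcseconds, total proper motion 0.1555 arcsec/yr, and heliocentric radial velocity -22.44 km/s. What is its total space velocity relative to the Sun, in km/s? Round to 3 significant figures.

d = 1/p = 1/0.05920″ = 16.892 pc.
v_t = 4.740 μ d = 4.740 × 0.1555 × 16.892 = 12.451 km/s.
v = √(v_r² + v_t²) = √((-22.44)² + 12.451²) = √658.581 = 25.663 km/s.

25.7 km/s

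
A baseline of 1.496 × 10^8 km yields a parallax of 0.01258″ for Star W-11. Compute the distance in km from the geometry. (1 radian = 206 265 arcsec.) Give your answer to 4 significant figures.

2.453 × 10^15 km

θ = 0.01258″ = 0.01258/206265 = 6.0990 × 10^-8 rad.
d = B/θ = (1.496 × 10^8) / (6.0990 × 10^-8) = 2.4529 × 10^15 km.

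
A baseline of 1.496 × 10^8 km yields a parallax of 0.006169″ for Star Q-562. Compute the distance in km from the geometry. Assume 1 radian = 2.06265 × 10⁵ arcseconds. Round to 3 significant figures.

5.00 × 10^15 km

θ = 0.006169″ = 0.006169/206265 = 2.9908 × 10^-8 rad.
d = B/θ = (1.496 × 10^8) / (2.9908 × 10^-8) = 5.0020 × 10^15 km.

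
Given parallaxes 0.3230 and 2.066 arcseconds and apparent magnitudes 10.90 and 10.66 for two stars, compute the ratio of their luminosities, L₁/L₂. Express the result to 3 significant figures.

L₁/L₂ = 32.8

d₁ = 1/p₁ = 1/0.3230″ = 3.096 pc; d₂ = 1/p₂ = 1/2.066″ = 0.48403 pc.
M₁ = m₁ − 5 log₁₀ d₁ + 5 = 10.90 − 2.4540 + 5 = 13.4460.
M₂ = 10.66 − (-1.5756) + 5 = 17.2356.
L₁/L₂ = 10^(0.4(M₂ − M₁)) = 10^(0.4 × 3.7896) = 10^1.51584 = 32.797.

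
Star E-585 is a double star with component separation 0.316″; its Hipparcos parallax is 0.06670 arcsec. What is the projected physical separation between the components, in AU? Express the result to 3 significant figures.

4.74 AU

d = 1/p = 1/0.06670″ = 14.993 pc.
At distance d (pc), an angle of θ arcsec spans θ·d AU: s = 0.316 × 14.993 = 4.7378 AU.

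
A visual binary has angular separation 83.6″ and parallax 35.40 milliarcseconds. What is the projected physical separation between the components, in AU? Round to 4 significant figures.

2362 AU

d = 1/p = 1/0.03540″ = 28.249 pc.
At distance d (pc), an angle of θ arcsec spans θ·d AU: s = 83.6 × 28.249 = 2361.6 AU.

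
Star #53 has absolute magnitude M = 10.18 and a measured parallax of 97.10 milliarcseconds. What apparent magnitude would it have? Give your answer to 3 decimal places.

m = 10.244

d = 1/p = 1/0.09710″ = 10.299 pc.
m − M = 5 log₁₀ d − 5 = 5 log₁₀(10.299) − 5 = 5.0640 − 5 = 0.0640.
m = M + (m − M) = 10.18 + 0.0640 = 10.244.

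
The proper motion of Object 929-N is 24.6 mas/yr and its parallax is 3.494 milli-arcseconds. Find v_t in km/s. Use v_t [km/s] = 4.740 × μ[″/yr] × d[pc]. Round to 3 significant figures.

33.4 km/s

d = 1/p = 1/0.003494″ = 286.2 pc.
μ = 24.6 mas/yr = 0.0246 ″/yr.
v_t = 4.74 × μ × d = 4.74 × 0.0246 × 286.2 = 33.372 km/s.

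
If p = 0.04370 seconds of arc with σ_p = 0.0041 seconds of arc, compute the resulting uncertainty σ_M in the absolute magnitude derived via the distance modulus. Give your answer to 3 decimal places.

σ_M = 0.204 mag

M = m − 5 log₁₀ d + 5 = m + 5 log₁₀ p + 5, so ∂M/∂p = 5/(p ln 10).
σ_M = (5/ln 10) · (σ_p/p) = 2.1715 × 0.0041/0.04370 = 2.1715 × 0.093822 = 0.20373.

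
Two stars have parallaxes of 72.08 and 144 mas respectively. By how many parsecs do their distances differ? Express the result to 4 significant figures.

6.929 pc

d_A = 1/0.07208″ = 13.873 pc; d_B = 1/0.1440″ = 6.9444 pc.
|d_B − d_A| = |6.9444 − 13.873| = 6.9286 pc.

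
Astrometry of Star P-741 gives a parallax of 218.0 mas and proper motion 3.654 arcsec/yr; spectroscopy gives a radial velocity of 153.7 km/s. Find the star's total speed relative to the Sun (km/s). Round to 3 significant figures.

173 km/s

d = 1/p = 1/0.2180″ = 4.5872 pc.
v_t = 4.740 μ d = 4.740 × 3.654 × 4.5872 = 79.45 km/s.
v = √(v_r² + v_t²) = √(153.7² + 79.45²) = √29936 = 173.02 km/s.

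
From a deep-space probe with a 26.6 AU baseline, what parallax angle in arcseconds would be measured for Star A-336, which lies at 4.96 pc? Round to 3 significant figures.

5.36 arcsec

p (arcsec) = B (AU) / d (pc).
p = 26.6 / 4.96 = 5.3629 arcsec.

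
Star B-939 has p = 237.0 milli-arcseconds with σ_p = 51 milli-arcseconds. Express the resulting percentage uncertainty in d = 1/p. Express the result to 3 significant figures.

For d = 1/p, |σ_d/d| = |σ_p/p|.
σ_p/p = 51 / 237.0 = 0.21519 = 21.519%.

21.5%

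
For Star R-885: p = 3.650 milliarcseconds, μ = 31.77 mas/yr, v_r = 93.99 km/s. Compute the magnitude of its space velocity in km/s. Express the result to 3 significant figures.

103 km/s

d = 1/p = 1/0.003650″ = 273.97 pc.
μ = 31.77 mas/yr = 0.03177 ″/yr.
v_t = 4.740 μ d = 4.740 × 0.03177 × 273.97 = 41.257 km/s.
v = √(v_r² + v_t²) = √(93.99² + 41.257²) = √10536.3 = 102.65 km/s.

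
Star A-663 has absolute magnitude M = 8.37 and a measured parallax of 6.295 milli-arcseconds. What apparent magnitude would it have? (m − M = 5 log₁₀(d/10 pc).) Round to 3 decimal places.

d = 1/p = 1/0.006295″ = 158.86 pc.
m − M = 5 log₁₀ d − 5 = 5 log₁₀(158.86) − 5 = 11.0051 − 5 = 6.0051.
m = M + (m − M) = 8.37 + 6.0051 = 14.375.

m = 14.375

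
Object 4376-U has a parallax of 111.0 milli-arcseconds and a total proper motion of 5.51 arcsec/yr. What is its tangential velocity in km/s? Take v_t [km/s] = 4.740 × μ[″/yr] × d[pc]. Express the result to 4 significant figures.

235.3 km/s

d = 1/p = 1/0.1110″ = 9.009 pc.
v_t = 4.74 × μ × d = 4.74 × 5.51 × 9.009 = 235.29 km/s.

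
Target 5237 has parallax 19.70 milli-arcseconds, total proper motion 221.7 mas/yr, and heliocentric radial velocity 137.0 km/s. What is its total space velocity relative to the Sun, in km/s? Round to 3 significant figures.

d = 1/p = 1/0.01970″ = 50.761 pc.
μ = 221.7 mas/yr = 0.2217 ″/yr.
v_t = 4.740 μ d = 4.740 × 0.2217 × 50.761 = 53.343 km/s.
v = √(v_r² + v_t²) = √(137.0² + 53.343²) = √21614.5 = 147.02 km/s.

147 km/s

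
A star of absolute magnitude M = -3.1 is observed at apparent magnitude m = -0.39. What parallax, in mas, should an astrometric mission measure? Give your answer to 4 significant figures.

28.71 mas

m − M = -0.39 − (-3.1) = 2.71.
d = 10^((m−M)/5 + 1) = 10^1.542 = 34.834 pc.
p = 1/d = 1/34.834 = 0.028708 arcsec = 28.708 mas.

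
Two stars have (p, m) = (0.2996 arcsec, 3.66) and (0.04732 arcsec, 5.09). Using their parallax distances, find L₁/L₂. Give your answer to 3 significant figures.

L₁/L₂ = 0.0931

d₁ = 1/p₁ = 1/0.2996″ = 3.3378 pc; d₂ = 1/p₂ = 1/0.04732″ = 21.133 pc.
M₁ = m₁ − 5 log₁₀ d₁ + 5 = 3.66 − 2.6173 + 5 = 6.0427.
M₂ = 5.09 − 6.6248 + 5 = 3.4652.
L₁/L₂ = 10^(0.4(M₂ − M₁)) = 10^(0.4 × (-2.5775)) = 10^(-1.03100) = 0.093111.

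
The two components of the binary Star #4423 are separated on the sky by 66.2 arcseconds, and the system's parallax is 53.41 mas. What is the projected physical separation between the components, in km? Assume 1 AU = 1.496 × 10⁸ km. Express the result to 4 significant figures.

d = 1/p = 1/0.05341″ = 18.723 pc.
At distance d (pc), an angle of θ arcsec spans θ·d AU: s = 66.2 × 18.723 = 1239.5 AU.
= 1239.5 × 1.496 × 10⁸ km = 1.8543 × 10^11 km.

1.854 × 10^11 km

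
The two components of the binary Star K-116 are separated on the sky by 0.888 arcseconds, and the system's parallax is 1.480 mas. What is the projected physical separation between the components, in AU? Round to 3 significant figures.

d = 1/p = 1/0.001480″ = 675.68 pc.
At distance d (pc), an angle of θ arcsec spans θ·d AU: s = 0.888 × 675.68 = 600 AU.

600 AU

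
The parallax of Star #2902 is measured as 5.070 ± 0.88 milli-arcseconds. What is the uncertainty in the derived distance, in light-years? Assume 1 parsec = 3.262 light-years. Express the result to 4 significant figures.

d = 1/p, so σ_d = σ_p / p².
σ_d = 0.000880 / (0.005070)² = 0.000880 / 0.000025705 = 34.235 pc = 34.235 × 3.262 ly = 111.67 ly.

111.7 ly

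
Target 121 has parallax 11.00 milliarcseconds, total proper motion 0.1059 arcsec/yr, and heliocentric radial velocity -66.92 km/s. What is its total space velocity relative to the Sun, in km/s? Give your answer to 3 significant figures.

81.0 km/s

d = 1/p = 1/0.01100″ = 90.909 pc.
v_t = 4.740 μ d = 4.740 × 0.1059 × 90.909 = 45.633 km/s.
v = √(v_r² + v_t²) = √((-66.92)² + 45.633²) = √6560.66 = 80.998 km/s.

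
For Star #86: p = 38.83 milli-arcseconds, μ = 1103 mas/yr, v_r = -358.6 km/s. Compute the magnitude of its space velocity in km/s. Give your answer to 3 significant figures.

383 km/s

d = 1/p = 1/0.03883″ = 25.753 pc.
μ = 1103 mas/yr = 1.103 ″/yr.
v_t = 4.740 μ d = 4.740 × 1.103 × 25.753 = 134.64 km/s.
v = √(v_r² + v_t²) = √((-358.6)² + 134.64²) = √146722 = 383.04 km/s.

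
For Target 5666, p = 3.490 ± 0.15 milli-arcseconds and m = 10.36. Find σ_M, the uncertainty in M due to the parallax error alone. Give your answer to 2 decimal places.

M = m − 5 log₁₀ d + 5 = m + 5 log₁₀ p + 5, so ∂M/∂p = 5/(p ln 10).
σ_M = (5/ln 10) · (σ_p/p) = 2.1715 × 0.15/3.490 = 2.1715 × 0.04298 = 0.093331.

σ_M = 0.09 mag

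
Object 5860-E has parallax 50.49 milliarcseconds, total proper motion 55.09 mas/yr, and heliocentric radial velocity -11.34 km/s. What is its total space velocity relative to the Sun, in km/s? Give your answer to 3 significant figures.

12.5 km/s

d = 1/p = 1/0.05049″ = 19.806 pc.
μ = 55.09 mas/yr = 0.05509 ″/yr.
v_t = 4.740 μ d = 4.740 × 0.05509 × 19.806 = 5.1719 km/s.
v = √(v_r² + v_t²) = √((-11.34)² + 5.1719²) = √155.344 = 12.464 km/s.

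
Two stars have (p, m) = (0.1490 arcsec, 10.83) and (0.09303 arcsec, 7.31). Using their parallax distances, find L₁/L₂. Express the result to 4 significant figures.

L₁/L₂ = 0.01524

d₁ = 1/p₁ = 1/0.1490″ = 6.7114 pc; d₂ = 1/p₂ = 1/0.09303″ = 10.749 pc.
M₁ = m₁ − 5 log₁₀ d₁ + 5 = 10.83 − 4.1341 + 5 = 11.6959.
M₂ = 7.31 − 5.1568 + 5 = 7.1532.
L₁/L₂ = 10^(0.4(M₂ − M₁)) = 10^(0.4 × (-4.5427)) = 10^(-1.81708) = 0.015238.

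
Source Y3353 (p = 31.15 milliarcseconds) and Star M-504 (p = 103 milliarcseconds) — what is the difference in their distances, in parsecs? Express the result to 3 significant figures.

22.4 pc

d_A = 1/0.03115″ = 32.103 pc; d_B = 1/0.1030″ = 9.7087 pc.
|d_B − d_A| = |9.7087 − 32.103| = 22.394 pc.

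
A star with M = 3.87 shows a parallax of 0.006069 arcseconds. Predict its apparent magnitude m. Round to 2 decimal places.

d = 1/p = 1/0.006069″ = 164.77 pc.
m − M = 5 log₁₀ d − 5 = 5 log₁₀(164.77) − 5 = 11.0844 − 5 = 6.0844.
m = M + (m − M) = 3.87 + 6.0844 = 9.95.

m = 9.95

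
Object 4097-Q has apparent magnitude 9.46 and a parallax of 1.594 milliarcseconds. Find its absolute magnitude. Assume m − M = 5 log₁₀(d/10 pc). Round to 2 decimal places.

d = 1/p = 1/0.001594″ = 627.35 pc.
m − M = 5 log₁₀(627.35) − 5 = 13.9875 − 5 = 8.9875.
M = m − (m − M) = 9.46 − 8.9875 = 0.47.

M = 0.47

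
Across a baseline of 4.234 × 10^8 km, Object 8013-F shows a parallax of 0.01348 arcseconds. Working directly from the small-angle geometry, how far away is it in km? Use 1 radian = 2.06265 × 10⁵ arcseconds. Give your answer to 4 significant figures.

θ = 0.01348″ = 0.01348/206265 = 6.5353 × 10^-8 rad.
d = B/θ = (4.234 × 10^8) / (6.5353 × 10^-8) = 6.4787 × 10^15 km.

6.479 × 10^15 km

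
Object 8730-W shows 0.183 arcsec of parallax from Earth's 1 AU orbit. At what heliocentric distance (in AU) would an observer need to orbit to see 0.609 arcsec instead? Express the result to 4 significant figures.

Parallax scales linearly with baseline: p ∝ B, so B = p_target / p_Earth × 1 AU.
B = 0.609 / 0.183 = 3.3279 AU.

3.328 AU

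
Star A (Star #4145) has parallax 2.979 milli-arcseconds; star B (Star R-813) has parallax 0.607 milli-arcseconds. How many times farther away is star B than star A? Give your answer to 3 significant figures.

Since d = 1/p, d_B/d_A = p_A/p_B.
= 2.979 / 0.607 = 4.9077.

4.91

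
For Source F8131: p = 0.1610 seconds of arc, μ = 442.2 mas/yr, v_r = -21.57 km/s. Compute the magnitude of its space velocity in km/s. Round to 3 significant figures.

d = 1/p = 1/0.1610″ = 6.2112 pc.
μ = 442.2 mas/yr = 0.4422 ″/yr.
v_t = 4.740 μ d = 4.740 × 0.4422 × 6.2112 = 13.019 km/s.
v = √(v_r² + v_t²) = √((-21.57)² + 13.019²) = √634.759 = 25.194 km/s.

25.2 km/s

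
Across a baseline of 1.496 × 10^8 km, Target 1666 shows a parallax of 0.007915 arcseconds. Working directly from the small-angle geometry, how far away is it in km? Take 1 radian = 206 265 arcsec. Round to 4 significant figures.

θ = 0.007915″ = 0.007915/206265 = 3.8373 × 10^-8 rad.
d = B/θ = (1.496 × 10^8) / (3.8373 × 10^-8) = 3.8986 × 10^15 km.

3.899 × 10^15 km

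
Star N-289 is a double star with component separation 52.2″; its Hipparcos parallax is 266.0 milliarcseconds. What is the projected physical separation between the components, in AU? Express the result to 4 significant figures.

196.2 AU

d = 1/p = 1/0.2660″ = 3.7594 pc.
At distance d (pc), an angle of θ arcsec spans θ·d AU: s = 52.2 × 3.7594 = 196.24 AU.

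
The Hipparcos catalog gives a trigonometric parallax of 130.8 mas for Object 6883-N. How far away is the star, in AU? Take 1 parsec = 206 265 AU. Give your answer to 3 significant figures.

1.58 × 10^6 AU

p = 130.8 mas = 0.1308 arcsec.
d = 1/p = 1/0.1308 = 7.6453 pc.
In AU: 7.6453 × 206265 = 1.5770 × 10^6 AU.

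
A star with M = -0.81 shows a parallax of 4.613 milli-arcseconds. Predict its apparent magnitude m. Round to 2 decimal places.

d = 1/p = 1/0.004613″ = 216.78 pc.
m − M = 5 log₁₀ d − 5 = 5 log₁₀(216.78) − 5 = 11.6801 − 5 = 6.6801.
m = M + (m − M) = -0.81 + 6.6801 = 5.87.

m = 5.87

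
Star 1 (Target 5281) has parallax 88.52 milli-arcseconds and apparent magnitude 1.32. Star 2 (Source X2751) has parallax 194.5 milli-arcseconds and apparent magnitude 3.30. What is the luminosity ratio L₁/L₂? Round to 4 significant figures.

d₁ = 1/p₁ = 1/0.08852″ = 11.297 pc; d₂ = 1/p₂ = 1/0.1945″ = 5.1414 pc.
M₁ = m₁ − 5 log₁₀ d₁ + 5 = 1.32 − 5.2648 + 5 = 1.0552.
M₂ = 3.30 − 3.5554 + 5 = 4.7446.
L₁/L₂ = 10^(0.4(M₂ − M₁)) = 10^(0.4 × 3.6894) = 10^1.47576 = 29.906.

L₁/L₂ = 29.91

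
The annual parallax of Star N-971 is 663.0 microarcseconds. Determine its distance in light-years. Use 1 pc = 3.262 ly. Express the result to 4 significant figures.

p = 663.0 microarcseconds = 0.0006630 arcsec.
d = 1/p = 1/0.0006630 = 1508.3 pc.
In light-years: 1508.3 × 3.262 = 4920.1 ly.

4920 light years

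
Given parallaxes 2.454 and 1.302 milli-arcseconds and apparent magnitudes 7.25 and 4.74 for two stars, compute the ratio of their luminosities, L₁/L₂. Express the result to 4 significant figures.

L₁/L₂ = 0.02789

d₁ = 1/p₁ = 1/0.002454″ = 407.5 pc; d₂ = 1/p₂ = 1/0.001302″ = 768.05 pc.
M₁ = m₁ − 5 log₁₀ d₁ + 5 = 7.25 − 13.0506 + 5 = -0.8006.
M₂ = 4.74 − 14.4269 + 5 = -4.6869.
L₁/L₂ = 10^(0.4(M₂ − M₁)) = 10^(0.4 × (-3.8863)) = 10^(-1.55452) = 0.027892.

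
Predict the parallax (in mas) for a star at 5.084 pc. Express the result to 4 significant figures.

p = 1/d = 1/5.084 = 0.1967 arcsec.
= 0.1967 × 1000 = 196.7 mas.

196.7 mas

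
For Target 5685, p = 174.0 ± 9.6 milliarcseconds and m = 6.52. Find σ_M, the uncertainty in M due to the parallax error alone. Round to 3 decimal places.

M = m − 5 log₁₀ d + 5 = m + 5 log₁₀ p + 5, so ∂M/∂p = 5/(p ln 10).
σ_M = (5/ln 10) · (σ_p/p) = 2.1715 × 9.6/174.0 = 2.1715 × 0.055172 = 0.11981.

σ_M = 0.120 mag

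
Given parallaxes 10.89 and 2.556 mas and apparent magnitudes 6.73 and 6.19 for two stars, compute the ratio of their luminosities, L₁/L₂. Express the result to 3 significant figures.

L₁/L₂ = 0.0335

d₁ = 1/p₁ = 1/0.01089″ = 91.827 pc; d₂ = 1/p₂ = 1/0.002556″ = 391.24 pc.
M₁ = m₁ − 5 log₁₀ d₁ + 5 = 6.73 − 9.8149 + 5 = 1.9151.
M₂ = 6.19 − 12.9622 + 5 = -1.7722.
L₁/L₂ = 10^(0.4(M₂ − M₁)) = 10^(0.4 × (-3.6873)) = 10^(-1.47492) = 0.033503.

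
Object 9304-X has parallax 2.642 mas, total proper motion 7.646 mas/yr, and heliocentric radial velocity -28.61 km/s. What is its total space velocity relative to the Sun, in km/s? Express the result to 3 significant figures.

31.7 km/s

d = 1/p = 1/0.002642″ = 378.5 pc.
μ = 7.646 mas/yr = 0.007646 ″/yr.
v_t = 4.740 μ d = 4.740 × 0.007646 × 378.5 = 13.718 km/s.
v = √(v_r² + v_t²) = √((-28.61)² + 13.718²) = √1006.72 = 31.729 km/s.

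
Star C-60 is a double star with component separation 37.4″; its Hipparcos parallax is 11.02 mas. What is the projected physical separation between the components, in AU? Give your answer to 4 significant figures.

3394 AU

d = 1/p = 1/0.01102″ = 90.744 pc.
At distance d (pc), an angle of θ arcsec spans θ·d AU: s = 37.4 × 90.744 = 3393.8 AU.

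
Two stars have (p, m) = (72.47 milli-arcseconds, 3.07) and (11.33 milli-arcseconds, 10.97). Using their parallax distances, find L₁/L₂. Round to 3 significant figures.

d₁ = 1/p₁ = 1/0.07247″ = 13.799 pc; d₂ = 1/p₂ = 1/0.01133″ = 88.261 pc.
M₁ = m₁ − 5 log₁₀ d₁ + 5 = 3.07 − 5.6992 + 5 = 2.3708.
M₂ = 10.97 − 9.7288 + 5 = 6.2412.
L₁/L₂ = 10^(0.4(M₂ − M₁)) = 10^(0.4 × 3.8704) = 10^1.54816 = 35.331.

L₁/L₂ = 35.3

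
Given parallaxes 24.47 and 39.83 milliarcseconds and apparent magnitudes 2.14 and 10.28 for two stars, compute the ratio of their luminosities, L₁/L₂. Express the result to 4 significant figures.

d₁ = 1/p₁ = 1/0.02447″ = 40.866 pc; d₂ = 1/p₂ = 1/0.03983″ = 25.107 pc.
M₁ = m₁ − 5 log₁₀ d₁ + 5 = 2.14 − 8.0568 + 5 = -0.9168.
M₂ = 10.28 − 6.9990 + 5 = 8.2810.
L₁/L₂ = 10^(0.4(M₂ − M₁)) = 10^(0.4 × 9.1978) = 10^3.67912 = 4776.6.

L₁/L₂ = 4777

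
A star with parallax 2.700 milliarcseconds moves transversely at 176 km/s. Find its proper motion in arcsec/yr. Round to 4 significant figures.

d = 1/p = 1/0.002700″ = 370.37 pc.
μ = v_t / (4.74 d) = 176 / (4.74 × 370.37) = 176 / 1755.6 = 0.10025 ″/yr.

0.1003 arcsec/yr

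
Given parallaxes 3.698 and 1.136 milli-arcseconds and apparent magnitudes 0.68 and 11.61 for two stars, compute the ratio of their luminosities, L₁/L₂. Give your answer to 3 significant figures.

L₁/L₂ = 2220

d₁ = 1/p₁ = 1/0.003698″ = 270.42 pc; d₂ = 1/p₂ = 1/0.001136″ = 880.28 pc.
M₁ = m₁ − 5 log₁₀ d₁ + 5 = 0.68 − 12.1602 + 5 = -6.4802.
M₂ = 11.61 − 14.7231 + 5 = 1.8869.
L₁/L₂ = 10^(0.4(M₂ − M₁)) = 10^(0.4 × 8.3671) = 10^3.34684 = 2222.5.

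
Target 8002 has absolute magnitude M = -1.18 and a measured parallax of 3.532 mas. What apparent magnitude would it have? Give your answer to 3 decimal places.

m = 6.080

d = 1/p = 1/0.003532″ = 283.13 pc.
m − M = 5 log₁₀ d − 5 = 5 log₁₀(283.13) − 5 = 12.2599 − 5 = 7.2599.
m = M + (m − M) = -1.18 + 7.2599 = 6.080.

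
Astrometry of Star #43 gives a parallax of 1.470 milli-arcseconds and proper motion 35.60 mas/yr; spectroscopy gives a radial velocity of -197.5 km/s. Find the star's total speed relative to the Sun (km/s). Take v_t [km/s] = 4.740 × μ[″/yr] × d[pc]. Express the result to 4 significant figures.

d = 1/p = 1/0.001470″ = 680.27 pc.
μ = 35.60 mas/yr = 0.03560 ″/yr.
v_t = 4.740 μ d = 4.740 × 0.03560 × 680.27 = 114.79 km/s.
v = √(v_r² + v_t²) = √((-197.5)² + 114.79²) = √52183 = 228.44 km/s.

228.4 km/s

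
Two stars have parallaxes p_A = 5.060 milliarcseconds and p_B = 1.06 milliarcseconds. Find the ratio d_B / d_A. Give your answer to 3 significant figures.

Since d = 1/p, d_B/d_A = p_A/p_B.
= 5.060 / 1.06 = 4.7736.

4.77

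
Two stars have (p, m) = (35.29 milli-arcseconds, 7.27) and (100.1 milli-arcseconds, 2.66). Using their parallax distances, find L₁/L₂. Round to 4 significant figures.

L₁/L₂ = 0.1152

d₁ = 1/p₁ = 1/0.03529″ = 28.337 pc; d₂ = 1/p₂ = 1/0.1001″ = 9.99 pc.
M₁ = m₁ − 5 log₁₀ d₁ + 5 = 7.27 − 7.2618 + 5 = 5.0082.
M₂ = 2.66 − 4.9978 + 5 = 2.6622.
L₁/L₂ = 10^(0.4(M₂ − M₁)) = 10^(0.4 × (-2.3460)) = 10^(-0.93840) = 0.11524.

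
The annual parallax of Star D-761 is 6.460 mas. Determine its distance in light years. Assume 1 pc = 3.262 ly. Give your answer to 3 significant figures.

p = 6.460 mas = 0.006460 arcsec.
d = 1/p = 1/0.006460 = 154.8 pc.
In light-years: 154.8 × 3.262 = 504.96 ly.

505 light years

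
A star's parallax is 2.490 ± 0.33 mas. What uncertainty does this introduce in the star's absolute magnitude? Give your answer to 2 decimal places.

M = m − 5 log₁₀ d + 5 = m + 5 log₁₀ p + 5, so ∂M/∂p = 5/(p ln 10).
σ_M = (5/ln 10) · (σ_p/p) = 2.1715 × 0.33/2.490 = 2.1715 × 0.13253 = 0.28779.

σ_M = 0.29 mag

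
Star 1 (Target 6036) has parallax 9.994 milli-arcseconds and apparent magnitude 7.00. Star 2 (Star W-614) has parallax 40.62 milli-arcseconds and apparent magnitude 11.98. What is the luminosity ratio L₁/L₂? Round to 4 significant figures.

L₁/L₂ = 1622

d₁ = 1/p₁ = 1/0.009994″ = 100.06 pc; d₂ = 1/p₂ = 1/0.04062″ = 24.618 pc.
M₁ = m₁ − 5 log₁₀ d₁ + 5 = 7.00 − 10.0013 + 5 = 1.9987.
M₂ = 11.98 − 6.9563 + 5 = 10.0237.
L₁/L₂ = 10^(0.4(M₂ − M₁)) = 10^(0.4 × 8.0250) = 10^3.21000 = 1621.8.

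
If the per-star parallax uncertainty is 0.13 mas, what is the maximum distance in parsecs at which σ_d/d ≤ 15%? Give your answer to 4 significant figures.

σ_d/d = σ_p/p, so the condition is σ_p/p ≤ 0.15, i.e. p ≥ σ_p/0.15.
p_min = 0.13/0.15 = 0.86667 mas = 0.00086667 arcsec.
d_max = 1/p_min = 1/0.00086667 = 1153.8 pc.

1154 pc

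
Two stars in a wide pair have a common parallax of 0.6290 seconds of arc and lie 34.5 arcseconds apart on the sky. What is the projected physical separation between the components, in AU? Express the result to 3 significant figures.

54.8 AU

d = 1/p = 1/0.6290″ = 1.5898 pc.
At distance d (pc), an angle of θ arcsec spans θ·d AU: s = 34.5 × 1.5898 = 54.848 AU.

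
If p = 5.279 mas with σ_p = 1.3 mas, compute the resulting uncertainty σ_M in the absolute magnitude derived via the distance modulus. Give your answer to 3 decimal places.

M = m − 5 log₁₀ d + 5 = m + 5 log₁₀ p + 5, so ∂M/∂p = 5/(p ln 10).
σ_M = (5/ln 10) · (σ_p/p) = 2.1715 × 1.3/5.279 = 2.1715 × 0.24626 = 0.53475.

σ_M = 0.535 mag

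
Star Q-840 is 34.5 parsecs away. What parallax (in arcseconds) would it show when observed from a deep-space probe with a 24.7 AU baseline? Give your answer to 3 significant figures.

p (arcsec) = B (AU) / d (pc).
p = 24.7 / 34.5 = 0.71594 arcsec.

0.716 arcsec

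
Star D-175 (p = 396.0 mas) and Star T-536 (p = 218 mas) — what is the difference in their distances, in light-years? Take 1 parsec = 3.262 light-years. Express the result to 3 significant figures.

d_A = 1/0.3960″ = 2.5253 pc; d_B = 1/0.2180″ = 4.5872 pc.
|d_B − d_A| = |4.5872 − 2.5253| = 2.0619 pc = 2.0619 × 3.262 ly = 6.7259 ly.

6.73 ly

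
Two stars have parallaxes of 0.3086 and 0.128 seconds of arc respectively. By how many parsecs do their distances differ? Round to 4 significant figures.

4.572 pc

d_A = 1/0.3086″ = 3.2404 pc; d_B = 1/0.1280″ = 7.8125 pc.
|d_B − d_A| = |7.8125 − 3.2404| = 4.5721 pc.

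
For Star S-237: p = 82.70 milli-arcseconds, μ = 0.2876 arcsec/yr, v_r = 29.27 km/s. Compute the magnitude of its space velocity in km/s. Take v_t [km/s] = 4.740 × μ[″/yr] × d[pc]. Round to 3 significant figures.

33.6 km/s

d = 1/p = 1/0.08270″ = 12.092 pc.
v_t = 4.740 μ d = 4.740 × 0.2876 × 12.092 = 16.484 km/s.
v = √(v_r² + v_t²) = √(29.27² + 16.484²) = √1128.46 = 33.593 km/s.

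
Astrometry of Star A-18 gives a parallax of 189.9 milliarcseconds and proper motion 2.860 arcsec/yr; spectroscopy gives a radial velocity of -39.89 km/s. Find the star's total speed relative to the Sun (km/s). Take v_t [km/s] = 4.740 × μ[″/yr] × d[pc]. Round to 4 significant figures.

d = 1/p = 1/0.1899″ = 5.2659 pc.
v_t = 4.740 μ d = 4.740 × 2.860 × 5.2659 = 71.387 km/s.
v = √(v_r² + v_t²) = √((-39.89)² + 71.387²) = √6687.32 = 81.776 km/s.

81.78 km/s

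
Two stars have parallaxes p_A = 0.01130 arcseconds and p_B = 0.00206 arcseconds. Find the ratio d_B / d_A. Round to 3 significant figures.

Since d = 1/p, d_B/d_A = p_A/p_B.
= 0.01130 / 0.00206 = 5.4854.

5.49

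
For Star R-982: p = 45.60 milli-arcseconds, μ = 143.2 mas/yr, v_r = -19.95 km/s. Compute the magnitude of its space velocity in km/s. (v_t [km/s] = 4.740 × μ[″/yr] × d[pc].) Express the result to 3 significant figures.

d = 1/p = 1/0.04560″ = 21.93 pc.
μ = 143.2 mas/yr = 0.1432 ″/yr.
v_t = 4.740 μ d = 4.740 × 0.1432 × 21.93 = 14.885 km/s.
v = √(v_r² + v_t²) = √((-19.95)² + 14.885²) = √619.566 = 24.891 km/s.

24.9 km/s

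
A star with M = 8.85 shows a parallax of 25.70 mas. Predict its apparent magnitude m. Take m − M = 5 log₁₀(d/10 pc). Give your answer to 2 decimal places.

d = 1/p = 1/0.02570″ = 38.911 pc.
m − M = 5 log₁₀ d − 5 = 5 log₁₀(38.911) − 5 = 7.9504 − 5 = 2.9504.
m = M + (m − M) = 8.85 + 2.9504 = 11.80.

m = 11.80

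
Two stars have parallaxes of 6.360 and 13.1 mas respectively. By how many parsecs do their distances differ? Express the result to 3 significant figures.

d_A = 1/0.006360″ = 157.23 pc; d_B = 1/0.01310″ = 76.336 pc.
|d_B − d_A| = |76.336 − 157.23| = 80.894 pc.

80.9 pc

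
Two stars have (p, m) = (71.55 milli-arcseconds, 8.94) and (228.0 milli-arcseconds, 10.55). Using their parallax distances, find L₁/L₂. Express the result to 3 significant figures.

L₁/L₂ = 44.7

d₁ = 1/p₁ = 1/0.07155″ = 13.976 pc; d₂ = 1/p₂ = 1/0.2280″ = 4.386 pc.
M₁ = m₁ − 5 log₁₀ d₁ + 5 = 8.94 − 5.7269 + 5 = 8.2131.
M₂ = 10.55 − 3.2103 + 5 = 12.3397.
L₁/L₂ = 10^(0.4(M₂ − M₁)) = 10^(0.4 × 4.1266) = 10^1.65064 = 44.734.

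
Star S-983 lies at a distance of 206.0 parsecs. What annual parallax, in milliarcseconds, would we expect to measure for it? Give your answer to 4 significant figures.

p = 1/d = 1/206 = 0.0048544 arcsec.
= 0.0048544 × 1000 = 4.8544 mas.

4.854 mas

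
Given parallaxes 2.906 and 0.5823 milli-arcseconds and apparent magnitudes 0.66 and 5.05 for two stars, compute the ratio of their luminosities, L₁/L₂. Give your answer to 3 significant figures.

L₁/L₂ = 2.29

d₁ = 1/p₁ = 1/0.002906″ = 344.12 pc; d₂ = 1/p₂ = 1/0.0005823″ = 1717.3 pc.
M₁ = m₁ − 5 log₁₀ d₁ + 5 = 0.66 − 12.6835 + 5 = -7.0235.
M₂ = 5.05 − 16.1742 + 5 = -6.1242.
L₁/L₂ = 10^(0.4(M₂ − M₁)) = 10^(0.4 × 0.8993) = 10^0.35972 = 2.2894.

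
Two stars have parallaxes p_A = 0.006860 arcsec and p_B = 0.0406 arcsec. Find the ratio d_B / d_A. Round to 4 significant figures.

0.1690

Since d = 1/p, d_B/d_A = p_A/p_B.
= 0.006860 / 0.0406 = 0.16897.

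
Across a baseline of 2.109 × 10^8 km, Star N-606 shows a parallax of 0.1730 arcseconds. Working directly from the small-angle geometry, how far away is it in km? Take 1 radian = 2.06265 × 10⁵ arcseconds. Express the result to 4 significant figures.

2.515 × 10^14 km

θ = 0.1730″ = 0.1730/206265 = 8.3873 × 10^-7 rad.
d = B/θ = (2.109 × 10^8) / (8.3873 × 10^-7) = 2.5145 × 10^14 km.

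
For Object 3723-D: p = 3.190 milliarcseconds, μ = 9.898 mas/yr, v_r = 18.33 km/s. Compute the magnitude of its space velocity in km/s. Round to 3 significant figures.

23.5 km/s

d = 1/p = 1/0.003190″ = 313.48 pc.
μ = 9.898 mas/yr = 0.009898 ″/yr.
v_t = 4.740 μ d = 4.740 × 0.009898 × 313.48 = 14.707 km/s.
v = √(v_r² + v_t²) = √(18.33² + 14.707²) = √552.285 = 23.501 km/s.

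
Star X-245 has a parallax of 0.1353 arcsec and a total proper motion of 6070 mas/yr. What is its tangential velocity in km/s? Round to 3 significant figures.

d = 1/p = 1/0.1353″ = 7.391 pc.
μ = 6070 mas/yr = 6.07 ″/yr.
v_t = 4.74 × μ × d = 4.74 × 6.07 × 7.391 = 212.65 km/s.

213 km/s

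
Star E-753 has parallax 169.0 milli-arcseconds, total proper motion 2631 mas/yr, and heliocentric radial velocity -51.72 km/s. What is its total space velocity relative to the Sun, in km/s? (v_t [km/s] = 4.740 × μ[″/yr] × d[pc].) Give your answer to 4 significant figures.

d = 1/p = 1/0.1690″ = 5.9172 pc.
μ = 2631 mas/yr = 2.631 ″/yr.
v_t = 4.740 μ d = 4.740 × 2.631 × 5.9172 = 73.793 km/s.
v = √(v_r² + v_t²) = √((-51.72)² + 73.793²) = √8120.37 = 90.113 km/s.

90.11 km/s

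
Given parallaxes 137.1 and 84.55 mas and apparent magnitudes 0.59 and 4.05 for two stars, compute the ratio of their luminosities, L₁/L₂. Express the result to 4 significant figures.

d₁ = 1/p₁ = 1/0.1371″ = 7.2939 pc; d₂ = 1/p₂ = 1/0.08455″ = 11.827 pc.
M₁ = m₁ − 5 log₁₀ d₁ + 5 = 0.59 − 4.3148 + 5 = 1.2752.
M₂ = 4.05 − 5.3644 + 5 = 3.6856.
L₁/L₂ = 10^(0.4(M₂ − M₁)) = 10^(0.4 × 2.4104) = 10^0.96416 = 9.2079.

L₁/L₂ = 9.208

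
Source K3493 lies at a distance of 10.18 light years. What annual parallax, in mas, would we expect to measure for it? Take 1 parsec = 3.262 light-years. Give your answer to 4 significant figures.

320.4 mas

d = 10.18 ly ÷ 3.262 = 3.1208 pc.
p = 1/d = 1/3.1208 = 0.32043 arcsec.
= 0.32043 × 1000 = 320.43 mas.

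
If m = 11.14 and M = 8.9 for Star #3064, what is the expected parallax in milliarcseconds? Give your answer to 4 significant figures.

35.65 mas

m − M = 11.14 − 8.9 = 2.24.
d = 10^((m−M)/5 + 1) = 10^1.448 = 28.054 pc.
p = 1/d = 1/28.054 = 0.035646 arcsec = 35.646 mas.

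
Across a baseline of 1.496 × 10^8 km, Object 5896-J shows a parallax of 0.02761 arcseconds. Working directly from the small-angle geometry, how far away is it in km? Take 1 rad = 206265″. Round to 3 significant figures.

1.12 × 10^15 km

θ = 0.02761″ = 0.02761/206265 = 1.3386 × 10^-7 rad.
d = B/θ = (1.496 × 10^8) / (1.3386 × 10^-7) = 1.1176 × 10^15 km.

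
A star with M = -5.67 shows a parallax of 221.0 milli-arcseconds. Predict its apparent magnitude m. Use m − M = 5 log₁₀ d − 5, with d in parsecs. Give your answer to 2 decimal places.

m = -7.39

d = 1/p = 1/0.2210″ = 4.5249 pc.
m − M = 5 log₁₀ d − 5 = 5 log₁₀(4.5249) − 5 = 3.2780 − 5 = -1.7220.
m = M + (m − M) = -5.67 + (-1.7220) = -7.39.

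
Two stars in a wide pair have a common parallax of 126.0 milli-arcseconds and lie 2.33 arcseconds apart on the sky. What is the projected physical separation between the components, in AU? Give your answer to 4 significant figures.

18.49 AU

d = 1/p = 1/0.1260″ = 7.9365 pc.
At distance d (pc), an angle of θ arcsec spans θ·d AU: s = 2.33 × 7.9365 = 18.492 AU.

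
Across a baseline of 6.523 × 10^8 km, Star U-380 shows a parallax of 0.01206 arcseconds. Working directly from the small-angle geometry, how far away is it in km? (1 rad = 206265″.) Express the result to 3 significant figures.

θ = 0.01206″ = 0.01206/206265 = 5.8468 × 10^-8 rad.
d = B/θ = (6.523 × 10^8) / (5.8468 × 10^-8) = 1.1157 × 10^16 km.

1.12 × 10^16 km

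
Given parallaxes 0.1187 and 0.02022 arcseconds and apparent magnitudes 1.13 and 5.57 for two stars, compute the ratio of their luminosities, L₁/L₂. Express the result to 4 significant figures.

d₁ = 1/p₁ = 1/0.1187″ = 8.4246 pc; d₂ = 1/p₂ = 1/0.02022″ = 49.456 pc.
M₁ = m₁ − 5 log₁₀ d₁ + 5 = 1.13 − 4.6277 + 5 = 1.5023.
M₂ = 5.57 − 8.4711 + 5 = 2.0989.
L₁/L₂ = 10^(0.4(M₂ − M₁)) = 10^(0.4 × 0.5966) = 10^0.23864 = 1.7324.

L₁/L₂ = 1.732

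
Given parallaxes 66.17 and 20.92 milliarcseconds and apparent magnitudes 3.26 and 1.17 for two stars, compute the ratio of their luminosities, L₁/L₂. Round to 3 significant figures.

d₁ = 1/p₁ = 1/0.06617″ = 15.113 pc; d₂ = 1/p₂ = 1/0.02092″ = 47.801 pc.
M₁ = m₁ − 5 log₁₀ d₁ + 5 = 3.26 − 5.8968 + 5 = 2.3632.
M₂ = 1.17 − 8.3972 + 5 = -2.2272.
L₁/L₂ = 10^(0.4(M₂ − M₁)) = 10^(0.4 × (-4.5904)) = 10^(-1.83616) = 0.014583.

L₁/L₂ = 0.0146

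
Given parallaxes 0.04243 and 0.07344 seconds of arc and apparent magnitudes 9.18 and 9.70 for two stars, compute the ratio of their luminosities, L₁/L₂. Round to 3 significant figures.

d₁ = 1/p₁ = 1/0.04243″ = 23.568 pc; d₂ = 1/p₂ = 1/0.07344″ = 13.617 pc.
M₁ = m₁ − 5 log₁₀ d₁ + 5 = 9.18 − 6.8616 + 5 = 7.3184.
M₂ = 9.70 − 5.6704 + 5 = 9.0296.
L₁/L₂ = 10^(0.4(M₂ − M₁)) = 10^(0.4 × 1.7112) = 10^0.68448 = 4.8359.

L₁/L₂ = 4.84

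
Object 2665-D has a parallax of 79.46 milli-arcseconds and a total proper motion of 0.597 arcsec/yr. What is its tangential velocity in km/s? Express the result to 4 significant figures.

d = 1/p = 1/0.07946″ = 12.585 pc.
v_t = 4.74 × μ × d = 4.74 × 0.597 × 12.585 = 35.613 km/s.

35.61 km/s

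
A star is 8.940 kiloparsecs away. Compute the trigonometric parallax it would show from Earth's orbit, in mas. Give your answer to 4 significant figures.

d = 8.940 kpc = 8940 pc.
p = 1/d = 1/8940 = 0.00011186 arcsec.
= 0.00011186 × 1000 = 0.11186 mas.

0.1119 mas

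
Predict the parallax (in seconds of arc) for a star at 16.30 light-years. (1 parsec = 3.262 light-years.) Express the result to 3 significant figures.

d = 16.30 ly ÷ 3.262 = 4.9969 pc.
p = 1/d = 1/4.9969 = 0.20012 arcsec.

0.200 arcsec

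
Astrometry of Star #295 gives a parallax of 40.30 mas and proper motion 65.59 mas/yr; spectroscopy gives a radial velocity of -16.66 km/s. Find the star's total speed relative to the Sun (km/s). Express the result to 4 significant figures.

18.36 km/s

d = 1/p = 1/0.04030″ = 24.814 pc.
μ = 65.59 mas/yr = 0.06559 ″/yr.
v_t = 4.740 μ d = 4.740 × 0.06559 × 24.814 = 7.7146 km/s.
v = √(v_r² + v_t²) = √((-16.66)² + 7.7146²) = √337.071 = 18.359 km/s.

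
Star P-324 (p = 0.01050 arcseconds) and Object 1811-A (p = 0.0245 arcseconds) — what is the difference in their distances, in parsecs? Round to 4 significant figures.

54.42 pc

d_A = 1/0.01050″ = 95.238 pc; d_B = 1/0.02450″ = 40.816 pc.
|d_B − d_A| = |40.816 − 95.238| = 54.422 pc.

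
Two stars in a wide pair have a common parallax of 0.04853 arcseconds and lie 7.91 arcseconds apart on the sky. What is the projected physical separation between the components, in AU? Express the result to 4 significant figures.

d = 1/p = 1/0.04853″ = 20.606 pc.
At distance d (pc), an angle of θ arcsec spans θ·d AU: s = 7.91 × 20.606 = 162.99 AU.

163.0 AU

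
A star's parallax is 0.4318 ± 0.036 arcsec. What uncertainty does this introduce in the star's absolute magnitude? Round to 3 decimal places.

σ_M = 0.181 mag

M = m − 5 log₁₀ d + 5 = m + 5 log₁₀ p + 5, so ∂M/∂p = 5/(p ln 10).
σ_M = (5/ln 10) · (σ_p/p) = 2.1715 × 0.036/0.4318 = 2.1715 × 0.083372 = 0.18104.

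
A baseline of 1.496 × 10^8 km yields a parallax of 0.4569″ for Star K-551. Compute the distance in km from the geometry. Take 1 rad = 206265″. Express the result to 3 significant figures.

θ = 0.4569″ = 0.4569/206265 = 2.2151 × 10^-6 rad.
d = B/θ = (1.496 × 10^8) / (2.2151 × 10^-6) = 6.7536 × 10^13 km.

6.75 × 10^13 km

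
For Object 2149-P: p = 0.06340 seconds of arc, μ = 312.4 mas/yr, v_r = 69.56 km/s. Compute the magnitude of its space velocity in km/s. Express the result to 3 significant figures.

73.4 km/s

d = 1/p = 1/0.06340″ = 15.773 pc.
μ = 312.4 mas/yr = 0.3124 ″/yr.
v_t = 4.740 μ d = 4.740 × 0.3124 × 15.773 = 23.356 km/s.
v = √(v_r² + v_t²) = √(69.56² + 23.356²) = √5384.1 = 73.376 km/s.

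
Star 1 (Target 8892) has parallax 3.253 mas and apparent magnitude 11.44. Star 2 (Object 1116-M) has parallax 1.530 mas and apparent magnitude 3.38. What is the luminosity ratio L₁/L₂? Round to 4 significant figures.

d₁ = 1/p₁ = 1/0.003253″ = 307.41 pc; d₂ = 1/p₂ = 1/0.001530″ = 653.59 pc.
M₁ = m₁ − 5 log₁₀ d₁ + 5 = 11.44 − 12.4386 + 5 = 4.0014.
M₂ = 3.38 − 14.0765 + 5 = -5.6965.
L₁/L₂ = 10^(0.4(M₂ − M₁)) = 10^(0.4 × (-9.6979)) = 10^(-3.87916) = 0.00013208.

L₁/L₂ = 0.0001321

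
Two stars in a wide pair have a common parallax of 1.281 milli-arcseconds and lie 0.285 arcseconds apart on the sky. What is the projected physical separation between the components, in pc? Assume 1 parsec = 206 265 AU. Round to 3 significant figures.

0.00108 pc

d = 1/p = 1/0.001281″ = 780.64 pc.
At distance d (pc), an angle of θ arcsec spans θ·d AU: s = 0.285 × 780.64 = 222.48 AU.
= 222.48 / 206265 = 0.0010786 pc.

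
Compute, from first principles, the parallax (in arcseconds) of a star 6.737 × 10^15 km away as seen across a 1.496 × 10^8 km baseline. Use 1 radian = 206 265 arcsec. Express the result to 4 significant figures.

0.004580 arcsec

θ ≈ B/d = (1.496 × 10^8) / (6.737 × 10^15) = 2.2206 × 10^-8 rad.
In arcseconds: 2.2206 × 10^-8 × 206265 = 0.0045803″.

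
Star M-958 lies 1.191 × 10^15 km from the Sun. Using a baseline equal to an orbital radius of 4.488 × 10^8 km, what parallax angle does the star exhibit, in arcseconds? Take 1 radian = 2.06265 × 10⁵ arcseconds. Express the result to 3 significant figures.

θ ≈ B/d = (4.488 × 10^8) / (1.191 × 10^15) = 3.7683 × 10^-7 rad.
In arcseconds: 3.7683 × 10^-7 × 206265 = 0.077727″.

0.0777 arcsec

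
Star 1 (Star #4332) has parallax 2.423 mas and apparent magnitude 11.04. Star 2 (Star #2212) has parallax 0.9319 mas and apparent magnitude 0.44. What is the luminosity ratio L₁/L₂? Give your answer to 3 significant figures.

L₁/L₂ = 8.51 × 10^-6

d₁ = 1/p₁ = 1/0.002423″ = 412.71 pc; d₂ = 1/p₂ = 1/0.0009319″ = 1073.1 pc.
M₁ = m₁ − 5 log₁₀ d₁ + 5 = 11.04 − 13.0782 + 5 = 2.9618.
M₂ = 0.44 − 15.1532 + 5 = -9.7132.
L₁/L₂ = 10^(0.4(M₂ − M₁)) = 10^(0.4 × (-12.6750)) = 10^(-5.07000) = 0.0000085114.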